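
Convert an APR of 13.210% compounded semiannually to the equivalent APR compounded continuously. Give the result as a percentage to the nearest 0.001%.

12.792%

EAR = (1 + 0.13210/2)^2 − 1 = 0.136463.
Equivalent continuous rate: r = ln(1 + 0.136463) = 0.127920 = 12.792%.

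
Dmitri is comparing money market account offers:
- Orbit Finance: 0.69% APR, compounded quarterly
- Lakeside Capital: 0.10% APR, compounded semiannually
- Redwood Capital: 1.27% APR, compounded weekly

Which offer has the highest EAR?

Redwood Capital

Orbit Finance: (1 + 0.0069/4)^4 − 1 = 0.692%
Lakeside Capital: (1 + 0.0010/2)^2 − 1 = 0.100%
Redwood Capital: (1 + 0.0127/52)^52 − 1 = 1.278%
The highest effective annual rate is Redwood Capital at 1.278%.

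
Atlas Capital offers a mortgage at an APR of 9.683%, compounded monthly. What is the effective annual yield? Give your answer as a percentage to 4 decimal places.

10.1245%

EAR = (1 + 0.09683/12)^12 − 1.
= 1.101245 − 1 = 10.1245%.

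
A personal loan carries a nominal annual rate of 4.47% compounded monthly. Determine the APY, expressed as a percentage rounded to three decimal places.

4.563%

EAR = (1 + 0.0447/12)^12 − 1.
= 1.045627 − 1 = 4.563%.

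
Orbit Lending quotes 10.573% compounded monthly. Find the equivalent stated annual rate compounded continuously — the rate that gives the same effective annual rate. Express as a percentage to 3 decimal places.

EAR = (1 + 0.10573/12)^12 − 1 = 0.111007.
Equivalent continuous rate: r = ln(1 + 0.111007) = 0.105267 = 10.527%.

10.527%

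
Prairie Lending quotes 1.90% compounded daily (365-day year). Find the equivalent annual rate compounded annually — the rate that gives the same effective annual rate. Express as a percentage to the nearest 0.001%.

EAR = (1 + 0.0190/365)^365 − 1 = 0.019181.
Compounded annually, the equivalent nominal rate is the EAR itself: 1.918%.

1.918%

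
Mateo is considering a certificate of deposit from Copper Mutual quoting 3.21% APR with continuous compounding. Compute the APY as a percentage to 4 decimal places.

With continuous compounding, EAR = e^0.0321 − 1.
e^0.0321 = 1.032621, so EAR = 0.032621 = 3.2621%.

3.2621%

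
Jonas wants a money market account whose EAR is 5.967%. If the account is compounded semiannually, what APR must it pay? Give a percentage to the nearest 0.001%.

5.881%

(1 + r/2)^2 − 1 = 0.05967, so 1 + r/2 = 1.05967^(1/2).
r/2 = 0.029403, so r = 0.058805 = 5.881%.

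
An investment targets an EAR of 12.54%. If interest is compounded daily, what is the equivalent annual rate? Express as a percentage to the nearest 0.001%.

11.816%

(1 + r/365)^365 − 1 = 0.1254, so 1 + r/365 = 1.1254^(1/365).
r/365 = 0.000324, so r = 0.118158 = 11.816%.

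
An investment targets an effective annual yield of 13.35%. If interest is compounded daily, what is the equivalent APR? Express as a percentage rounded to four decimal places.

(1 + r/365)^365 − 1 = 0.1335, so 1 + r/365 = 1.1335^(1/365).
r/365 = 0.000343, so r = 0.125332 = 12.5332%.

12.5332%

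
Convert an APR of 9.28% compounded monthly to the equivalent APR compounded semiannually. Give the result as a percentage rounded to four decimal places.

9.4613%

EAR = (1 + 0.0928/12)^12 − 1 = 0.096851.
Solve (1 + r/2)^2 = 1.096851: r/2 = 1.096851^(1/2) − 1 = 0.047306, so r = 0.094613 = 9.4613%.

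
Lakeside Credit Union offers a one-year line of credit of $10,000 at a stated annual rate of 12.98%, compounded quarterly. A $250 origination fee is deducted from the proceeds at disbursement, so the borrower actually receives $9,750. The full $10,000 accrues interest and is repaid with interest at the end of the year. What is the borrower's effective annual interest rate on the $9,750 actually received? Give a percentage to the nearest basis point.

16.54%

Amount owed after one year: 10,000 × (1 + 0.1298/4)^4 = 10,000 × 1.136256 = $11,362.56.
Effective rate on net proceeds: 11,362.56 / 9,750 − 1 = 0.165391 = 16.54%.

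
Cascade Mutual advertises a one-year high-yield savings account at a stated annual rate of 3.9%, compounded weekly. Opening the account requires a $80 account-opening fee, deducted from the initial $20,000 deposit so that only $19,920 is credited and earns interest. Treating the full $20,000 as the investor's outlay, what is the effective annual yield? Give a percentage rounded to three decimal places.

3.560%

Value after one year: 19,920 × (1 + 0.039/52)^52 = 19,920 × 1.039755 = $20,711.93.
Effective yield on the $20,000 outlay: 20,711.93 / 20,000 − 1 = 0.035596 = 3.560%.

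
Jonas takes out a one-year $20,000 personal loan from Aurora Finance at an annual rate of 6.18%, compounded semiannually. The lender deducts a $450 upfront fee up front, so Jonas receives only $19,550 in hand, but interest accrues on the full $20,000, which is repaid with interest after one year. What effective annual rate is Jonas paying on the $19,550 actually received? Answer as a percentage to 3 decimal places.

8.722%

Amount owed after one year: 20,000 × (1 + 0.0618/2)^2 = 20,000 × 1.062755 = $21,255.10.
Effective rate on net proceeds: 21,255.10 / 19,550 − 1 = 0.087217 = 8.722%.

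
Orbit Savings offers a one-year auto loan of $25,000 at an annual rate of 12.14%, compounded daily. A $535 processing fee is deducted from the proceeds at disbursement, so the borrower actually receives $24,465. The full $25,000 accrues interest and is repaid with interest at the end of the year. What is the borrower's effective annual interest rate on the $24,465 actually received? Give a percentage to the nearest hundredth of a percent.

15.37%

Amount owed after one year: 25,000 × (1 + 0.1214/365)^365 = 25,000 × 1.129054 = $28,226.34.
Effective rate on net proceeds: 28,226.34 / 24,465 − 1 = 0.153744 = 15.37%.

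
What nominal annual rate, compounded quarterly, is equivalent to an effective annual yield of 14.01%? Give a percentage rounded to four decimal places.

13.3289%

(1 + r/4)^4 − 1 = 0.1401, so 1 + r/4 = 1.1401^(1/4).
r/4 = 0.033322, so r = 0.133289 = 13.3289%.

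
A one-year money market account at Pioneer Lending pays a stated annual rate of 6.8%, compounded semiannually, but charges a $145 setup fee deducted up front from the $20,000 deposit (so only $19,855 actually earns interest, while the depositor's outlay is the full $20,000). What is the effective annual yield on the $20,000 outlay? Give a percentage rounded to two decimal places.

6.14%

Value after one year: 19,855 × (1 + 0.068/2)^2 = 19,855 × 1.069156 = $21,228.09.
Effective yield on the $20,000 outlay: 21,228.09 / 20,000 − 1 = 0.061405 = 6.14%.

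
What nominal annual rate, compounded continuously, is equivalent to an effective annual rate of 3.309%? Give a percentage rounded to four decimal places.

Continuous: nominal r satisfies e^r − 1 = 0.03309.
r = ln(1 + 0.03309) = ln(1.03309) = 0.032554 = 3.2554%.

3.2554%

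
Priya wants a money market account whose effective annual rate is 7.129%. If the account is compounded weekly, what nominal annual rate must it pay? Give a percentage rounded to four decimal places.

6.8909%

(1 + r/52)^52 − 1 = 0.07129, so 1 + r/52 = 1.07129^(1/52).
r/52 = 0.001325, so r = 0.068909 = 6.8909%.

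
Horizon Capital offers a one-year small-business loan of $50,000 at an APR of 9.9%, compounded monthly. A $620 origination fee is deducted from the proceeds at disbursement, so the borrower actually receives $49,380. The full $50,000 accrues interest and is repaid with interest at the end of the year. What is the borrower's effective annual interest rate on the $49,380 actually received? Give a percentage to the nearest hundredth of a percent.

Amount owed after one year: 50,000 × (1 + 0.099/12)^12 = 50,000 × 1.103618 = $55,180.90.
Effective rate on net proceeds: 55,180.90 / 49,380 − 1 = 0.117475 = 11.75%.

11.75%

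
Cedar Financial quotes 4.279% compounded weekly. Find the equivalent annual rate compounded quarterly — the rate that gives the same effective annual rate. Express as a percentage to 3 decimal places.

4.300%

EAR = (1 + 0.04279/52)^52 − 1 = 0.043700.
Solve (1 + r/4)^4 = 1.043700: r/4 = 1.043700^(1/4) − 1 = 0.010750, so r = 0.043002 = 4.300%.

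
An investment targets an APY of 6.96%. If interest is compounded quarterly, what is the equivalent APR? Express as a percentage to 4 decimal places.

6.7854%

(1 + r/4)^4 − 1 = 0.0696, so 1 + r/4 = 1.0696^(1/4).
r/4 = 0.016963, so r = 0.067854 = 6.7854%.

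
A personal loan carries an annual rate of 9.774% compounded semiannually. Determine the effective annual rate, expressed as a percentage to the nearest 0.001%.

EAR = (1 + 0.09774/2)^2 − 1.
= 1.100128 − 1 = 10.013%.

10.013%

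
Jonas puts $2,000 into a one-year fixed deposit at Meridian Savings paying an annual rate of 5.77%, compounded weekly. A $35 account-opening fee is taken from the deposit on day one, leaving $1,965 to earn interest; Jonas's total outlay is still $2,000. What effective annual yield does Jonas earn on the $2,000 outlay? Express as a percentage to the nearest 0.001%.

4.082%

Value after one year: 1,965 × (1 + 0.0577/52)^52 = 1,965 × 1.059363 = $2,081.65.
Effective yield on the $2,000 outlay: 2,081.65 / 2,000 − 1 = 0.040824 = 4.082%.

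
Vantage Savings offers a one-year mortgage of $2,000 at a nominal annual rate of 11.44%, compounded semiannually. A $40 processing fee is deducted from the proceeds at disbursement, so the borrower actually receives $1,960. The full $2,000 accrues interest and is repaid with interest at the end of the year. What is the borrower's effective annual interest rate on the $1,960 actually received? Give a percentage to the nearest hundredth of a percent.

14.05%

Amount owed after one year: 2,000 × (1 + 0.1144/2)^2 = 2,000 × 1.117672 = $2,235.34.
Effective rate on net proceeds: 2,235.34 / 1,960 − 1 = 0.140481 = 14.05%.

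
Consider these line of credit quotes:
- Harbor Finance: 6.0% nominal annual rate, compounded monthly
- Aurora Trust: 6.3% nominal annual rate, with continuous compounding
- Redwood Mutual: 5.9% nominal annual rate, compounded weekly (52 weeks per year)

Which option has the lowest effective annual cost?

Harbor Finance: (1 + 0.060/12)^12 − 1 = 6.168%
Aurora Trust: e^0.063 − 1 = 6.503%
Redwood Mutual: (1 + 0.059/52)^52 − 1 = 6.074%
The lowest effective annual rate is Redwood Mutual at 6.074%.

Redwood Mutual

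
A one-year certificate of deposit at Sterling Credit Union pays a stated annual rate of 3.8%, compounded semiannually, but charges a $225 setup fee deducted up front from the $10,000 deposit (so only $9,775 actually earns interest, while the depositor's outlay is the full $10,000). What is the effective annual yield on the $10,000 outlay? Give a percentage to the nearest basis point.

Value after one year: 9,775 × (1 + 0.038/2)^2 = 9,775 × 1.038361 = $10,149.98.
Effective yield on the $10,000 outlay: 10,149.98 / 10,000 − 1 = 0.014998 = 1.50%.

1.50%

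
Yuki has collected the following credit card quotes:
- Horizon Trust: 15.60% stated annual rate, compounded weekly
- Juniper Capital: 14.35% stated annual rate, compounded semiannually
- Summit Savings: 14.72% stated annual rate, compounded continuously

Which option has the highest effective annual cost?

Horizon Trust

Horizon Trust: (1 + 0.1560/52)^52 − 1 = 16.855%
Juniper Capital: (1 + 0.1435/2)^2 − 1 = 14.865%
Summit Savings: e^0.1472 − 1 = 15.859%
The highest effective annual rate is Horizon Trust at 16.855%.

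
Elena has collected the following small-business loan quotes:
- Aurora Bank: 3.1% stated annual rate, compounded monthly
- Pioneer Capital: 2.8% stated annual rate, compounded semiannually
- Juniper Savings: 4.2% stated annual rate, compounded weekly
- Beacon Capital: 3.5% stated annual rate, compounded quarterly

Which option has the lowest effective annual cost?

Aurora Bank: (1 + 0.031/12)^12 − 1 = 3.144%
Pioneer Capital: (1 + 0.028/2)^2 − 1 = 2.820%
Juniper Savings: (1 + 0.042/52)^52 − 1 = 4.288%
Beacon Capital: (1 + 0.035/4)^4 − 1 = 3.546%
The lowest effective annual rate is Pioneer Capital at 2.820%.

Pioneer Capital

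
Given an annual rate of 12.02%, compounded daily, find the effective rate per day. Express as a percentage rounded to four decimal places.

With a nominal annual rate compounded daily, the periodic rate is the nominal rate divided by 365.
i = 0.1202 / 365 = 0.0003293 = 0.0329%.

0.0329%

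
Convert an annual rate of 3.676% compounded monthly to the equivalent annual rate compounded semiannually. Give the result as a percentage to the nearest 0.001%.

3.704%

EAR = (1 + 0.03676/12)^12 − 1 = 0.037386.
Solve (1 + r/2)^2 = 1.037386: r/2 = 1.037386^(1/2) − 1 = 0.018521, so r = 0.037043 = 3.704%.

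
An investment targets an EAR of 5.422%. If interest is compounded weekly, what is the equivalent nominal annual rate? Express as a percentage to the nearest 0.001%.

(1 + r/52)^52 − 1 = 0.05422, so 1 + r/52 = 1.05422^(1/52).
r/52 = 0.001016, so r = 0.052828 = 5.283%.

5.283%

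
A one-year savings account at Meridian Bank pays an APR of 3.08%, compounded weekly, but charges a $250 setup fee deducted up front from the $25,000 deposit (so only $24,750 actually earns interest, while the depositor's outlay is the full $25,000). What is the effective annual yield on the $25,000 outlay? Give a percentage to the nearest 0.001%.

Value after one year: 24,750 × (1 + 0.0308/52)^52 = 24,750 × 1.031270 = $25,523.93.
Effective yield on the $25,000 outlay: 25,523.93 / 25,000 − 1 = 0.020957 = 2.096%.

2.096%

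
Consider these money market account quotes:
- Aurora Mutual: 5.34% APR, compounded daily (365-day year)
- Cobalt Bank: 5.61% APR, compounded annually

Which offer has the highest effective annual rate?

Aurora Mutual: (1 + 0.0534/365)^365 − 1 = 5.485%
Cobalt Bank: compounded annually, EAR = 5.610%
The highest effective annual rate is Cobalt Bank at 5.610%.

Cobalt Bank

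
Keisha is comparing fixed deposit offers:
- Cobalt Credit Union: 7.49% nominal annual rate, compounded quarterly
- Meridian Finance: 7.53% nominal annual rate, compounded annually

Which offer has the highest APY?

Cobalt Credit Union: (1 + 0.0749/4)^4 − 1 = 7.703%
Meridian Finance: compounded annually, EAR = 7.530%
The highest effective annual rate is Cobalt Credit Union at 7.703%.

Cobalt Credit Union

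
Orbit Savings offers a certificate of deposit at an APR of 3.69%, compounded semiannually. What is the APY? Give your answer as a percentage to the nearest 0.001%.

3.724%

EAR = (1 + 0.0369/2)^2 − 1.
= (1 + 0.018450)^2 − 1 = 1.037240 − 1 = 3.724%.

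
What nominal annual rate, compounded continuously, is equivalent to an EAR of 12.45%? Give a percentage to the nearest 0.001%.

11.734%

Continuous: nominal r satisfies e^r − 1 = 0.1245.
r = ln(1 + 0.1245) = ln(1.1245) = 0.117338 = 11.734%.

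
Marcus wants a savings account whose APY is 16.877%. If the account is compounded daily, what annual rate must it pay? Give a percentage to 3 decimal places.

15.599%

(1 + r/365)^365 − 1 = 0.16877, so 1 + r/365 = 1.16877^(1/365).
r/365 = 0.000427, so r = 0.155985 = 15.599%.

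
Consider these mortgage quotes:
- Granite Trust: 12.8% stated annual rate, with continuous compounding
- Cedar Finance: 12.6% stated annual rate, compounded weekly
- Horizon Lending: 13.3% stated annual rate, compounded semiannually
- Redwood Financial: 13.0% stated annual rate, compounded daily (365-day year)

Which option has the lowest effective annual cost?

Granite Trust: e^0.128 − 1 = 13.655%
Cedar Finance: (1 + 0.126/52)^52 − 1 = 13.411%
Horizon Lending: (1 + 0.133/2)^2 − 1 = 13.742%
Redwood Financial: (1 + 0.130/365)^365 − 1 = 13.880%
The lowest effective annual rate is Cedar Finance at 13.411%.

Cedar Finance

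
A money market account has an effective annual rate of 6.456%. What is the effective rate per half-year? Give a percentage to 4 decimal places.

The per-half-year rate i satisfies (1 + i)^2 = 1 + 0.06456.
i = 1.06456^(1/2) − 1 = 0.0317752 = 3.1775%.

3.1775%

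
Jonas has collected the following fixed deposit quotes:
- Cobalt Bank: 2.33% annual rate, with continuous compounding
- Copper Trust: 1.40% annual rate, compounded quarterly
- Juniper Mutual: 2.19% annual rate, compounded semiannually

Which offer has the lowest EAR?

Cobalt Bank: e^0.0233 − 1 = 2.357%
Copper Trust: (1 + 0.0140/4)^4 − 1 = 1.407%
Juniper Mutual: (1 + 0.0219/2)^2 − 1 = 2.202%
The lowest effective annual rate is Copper Trust at 1.407%.

Copper Trust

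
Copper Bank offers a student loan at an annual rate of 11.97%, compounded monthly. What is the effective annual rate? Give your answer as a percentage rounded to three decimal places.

12.649%

EAR = (1 + 0.1197/12)^12 − 1.
= (1 + 0.009975)^12 − 1 = 1.126490 − 1 = 12.649%.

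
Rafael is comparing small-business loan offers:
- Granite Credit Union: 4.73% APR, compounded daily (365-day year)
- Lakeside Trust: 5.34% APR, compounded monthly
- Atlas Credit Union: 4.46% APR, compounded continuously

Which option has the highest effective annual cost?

Granite Credit Union: (1 + 0.0473/365)^365 − 1 = 4.843%
Lakeside Trust: (1 + 0.0534/12)^12 − 1 = 5.473%
Atlas Credit Union: e^0.0446 − 1 = 4.561%
The highest effective annual rate is Lakeside Trust at 5.473%.

Lakeside Trust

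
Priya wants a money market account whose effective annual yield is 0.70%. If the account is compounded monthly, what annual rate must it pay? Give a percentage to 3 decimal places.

0.698%

(1 + r/12)^12 − 1 = 0.0070, so 1 + r/12 = 1.0070^(1/12).
r/12 = 0.000581, so r = 0.006978 = 0.698%.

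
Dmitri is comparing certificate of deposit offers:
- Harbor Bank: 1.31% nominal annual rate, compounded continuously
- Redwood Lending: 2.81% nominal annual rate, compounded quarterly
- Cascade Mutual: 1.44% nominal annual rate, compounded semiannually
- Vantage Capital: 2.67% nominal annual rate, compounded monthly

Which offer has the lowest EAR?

Harbor Bank: e^0.0131 − 1 = 1.319%
Redwood Lending: (1 + 0.0281/4)^4 − 1 = 2.840%
Cascade Mutual: (1 + 0.0144/2)^2 − 1 = 1.445%
Vantage Capital: (1 + 0.0267/12)^12 − 1 = 2.703%
The lowest effective annual rate is Harbor Bank at 1.319%.

Harbor Bank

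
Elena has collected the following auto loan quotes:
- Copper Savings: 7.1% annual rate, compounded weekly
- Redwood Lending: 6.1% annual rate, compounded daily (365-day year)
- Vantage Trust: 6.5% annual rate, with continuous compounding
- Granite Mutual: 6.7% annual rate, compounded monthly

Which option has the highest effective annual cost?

Copper Savings

Copper Savings: (1 + 0.071/52)^52 − 1 = 7.353%
Redwood Lending: (1 + 0.061/365)^365 − 1 = 6.289%
Vantage Trust: e^0.065 − 1 = 6.716%
Granite Mutual: (1 + 0.067/12)^12 − 1 = 6.910%
The highest effective annual rate is Copper Savings at 7.353%.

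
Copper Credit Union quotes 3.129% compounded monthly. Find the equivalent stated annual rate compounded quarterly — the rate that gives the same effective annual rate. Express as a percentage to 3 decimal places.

3.137%

EAR = (1 + 0.03129/12)^12 − 1 = 0.031743.
Solve (1 + r/4)^4 = 1.031743: r/4 = 1.031743^(1/4) − 1 = 0.007843, so r = 0.031372 = 3.137%.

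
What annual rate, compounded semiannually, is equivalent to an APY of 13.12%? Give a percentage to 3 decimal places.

(1 + r/2)^2 − 1 = 0.1312, so 1 + r/2 = 1.1312^(1/2).
r/2 = 0.063579, so r = 0.127158 = 12.716%.

12.716%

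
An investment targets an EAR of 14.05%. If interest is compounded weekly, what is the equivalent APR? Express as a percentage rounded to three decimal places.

(1 + r/52)^52 − 1 = 0.1405, so 1 + r/52 = 1.1405^(1/52).
r/52 = 0.002531, so r = 0.131633 = 13.163%.

13.163%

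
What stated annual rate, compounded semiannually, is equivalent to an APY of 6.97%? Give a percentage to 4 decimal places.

6.8526%

(1 + r/2)^2 − 1 = 0.0697, so 1 + r/2 = 1.0697^(1/2).
r/2 = 0.034263, so r = 0.068526 = 6.8526%.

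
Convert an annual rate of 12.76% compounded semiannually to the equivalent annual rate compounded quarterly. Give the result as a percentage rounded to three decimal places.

12.563%

EAR = (1 + 0.1276/2)^2 − 1 = 0.131670.
Solve (1 + r/4)^4 = 1.131670: r/4 = 1.131670^(1/4) − 1 = 0.031407, so r = 0.125627 = 12.563%.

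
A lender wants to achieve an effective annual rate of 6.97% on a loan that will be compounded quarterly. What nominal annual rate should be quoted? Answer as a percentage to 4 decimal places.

6.7949%

(1 + r/4)^4 − 1 = 0.0697, so 1 + r/4 = 1.0697^(1/4).
r/4 = 0.016987, so r = 0.067949 = 6.7949%.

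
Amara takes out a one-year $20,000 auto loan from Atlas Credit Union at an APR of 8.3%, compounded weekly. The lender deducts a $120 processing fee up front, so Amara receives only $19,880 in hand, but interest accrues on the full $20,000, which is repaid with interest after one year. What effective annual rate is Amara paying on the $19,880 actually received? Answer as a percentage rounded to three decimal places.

Amount owed after one year: 20,000 × (1 + 0.083/52)^52 = 20,000 × 1.086470 = $21,729.40.
Effective rate on net proceeds: 21,729.40 / 19,880 − 1 = 0.093028 = 9.303%.

9.303%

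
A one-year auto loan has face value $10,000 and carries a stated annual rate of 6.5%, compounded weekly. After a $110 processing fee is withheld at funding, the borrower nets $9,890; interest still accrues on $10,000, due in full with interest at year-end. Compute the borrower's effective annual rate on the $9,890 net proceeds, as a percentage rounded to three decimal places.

Amount owed after one year: 10,000 × (1 + 0.065/52)^52 = 10,000 × 1.067116 = $10,671.16.
Effective rate on net proceeds: 10,671.16 / 9,890 − 1 = 0.078985 = 7.898%.

7.898%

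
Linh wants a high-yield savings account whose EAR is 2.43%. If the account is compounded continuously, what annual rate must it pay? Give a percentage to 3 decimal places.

Continuous: nominal r satisfies e^r − 1 = 0.0243.
r = ln(1 + 0.0243) = ln(1.0243) = 0.024009 = 2.401%.

2.401%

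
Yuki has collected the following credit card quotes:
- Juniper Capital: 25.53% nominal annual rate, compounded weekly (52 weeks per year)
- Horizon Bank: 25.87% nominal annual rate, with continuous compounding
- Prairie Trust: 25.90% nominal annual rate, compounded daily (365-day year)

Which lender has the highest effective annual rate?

Prairie Trust

Juniper Capital: (1 + 0.2553/52)^52 − 1 = 29.004%
Horizon Bank: e^0.2587 − 1 = 29.525%
Prairie Trust: (1 + 0.2590/365)^365 − 1 = 29.551%
The highest effective annual rate is Prairie Trust at 29.551%.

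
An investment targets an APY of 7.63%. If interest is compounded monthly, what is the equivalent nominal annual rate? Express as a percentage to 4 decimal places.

7.3755%

(1 + r/12)^12 − 1 = 0.0763, so 1 + r/12 = 1.0763^(1/12).
r/12 = 0.006146, so r = 0.073755 = 7.3755%.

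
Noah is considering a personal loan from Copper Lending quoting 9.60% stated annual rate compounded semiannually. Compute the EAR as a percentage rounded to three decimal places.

EAR = (1 + 0.0960/2)^2 − 1.
= (1 + 0.048000)^2 − 1 = 1.098304 − 1 = 9.830%.

9.830%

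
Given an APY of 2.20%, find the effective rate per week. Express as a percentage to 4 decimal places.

0.0419%

The per-week rate i satisfies (1 + i)^52 = 1 + 0.0220.
i = 1.0220^(1/52) − 1 = 0.0004186 = 0.0419%.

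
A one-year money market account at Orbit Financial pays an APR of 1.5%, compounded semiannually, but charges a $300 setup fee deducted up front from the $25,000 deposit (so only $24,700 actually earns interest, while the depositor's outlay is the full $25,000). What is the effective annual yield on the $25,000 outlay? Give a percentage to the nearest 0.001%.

Value after one year: 24,700 × (1 + 0.015/2)^2 = 24,700 × 1.015056 = $25,071.89.
Effective yield on the $25,000 outlay: 25,071.89 / 25,000 − 1 = 0.002876 = 0.288%.

0.288%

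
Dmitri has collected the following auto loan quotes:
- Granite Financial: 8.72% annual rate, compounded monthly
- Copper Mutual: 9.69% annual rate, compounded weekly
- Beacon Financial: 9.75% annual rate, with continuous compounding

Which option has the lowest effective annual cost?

Granite Financial: (1 + 0.0872/12)^12 − 1 = 9.077%
Copper Mutual: (1 + 0.0969/52)^52 − 1 = 10.165%
Beacon Financial: e^0.0975 − 1 = 10.241%
The lowest effective annual rate is Granite Financial at 9.077%.

Granite Financial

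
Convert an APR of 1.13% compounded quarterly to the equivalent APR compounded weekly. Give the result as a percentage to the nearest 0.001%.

1.129%

EAR = (1 + 0.0113/4)^4 − 1 = 0.011348.
Solve (1 + r/52)^52 = 1.011348: r/52 = 1.011348^(1/52) − 1 = 0.000217, so r = 0.011285 = 1.129%.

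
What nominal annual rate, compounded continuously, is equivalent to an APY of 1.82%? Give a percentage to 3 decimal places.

1.804%

Continuous: nominal r satisfies e^r − 1 = 0.0182.
r = ln(1 + 0.0182) = ln(1.0182) = 0.018036 = 1.804%.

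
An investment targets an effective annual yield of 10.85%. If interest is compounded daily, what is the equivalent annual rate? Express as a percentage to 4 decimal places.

10.3022%

(1 + r/365)^365 − 1 = 0.1085, so 1 + r/365 = 1.1085^(1/365).
r/365 = 0.000282, so r = 0.103022 = 10.3022%.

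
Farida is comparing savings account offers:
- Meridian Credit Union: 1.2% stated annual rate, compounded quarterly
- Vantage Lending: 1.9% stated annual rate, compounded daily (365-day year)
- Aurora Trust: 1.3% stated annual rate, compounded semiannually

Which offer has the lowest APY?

Meridian Credit Union

Meridian Credit Union: (1 + 0.012/4)^4 − 1 = 1.205%
Vantage Lending: (1 + 0.019/365)^365 − 1 = 1.918%
Aurora Trust: (1 + 0.013/2)^2 − 1 = 1.304%
The lowest effective annual rate is Meridian Credit Union at 1.205%.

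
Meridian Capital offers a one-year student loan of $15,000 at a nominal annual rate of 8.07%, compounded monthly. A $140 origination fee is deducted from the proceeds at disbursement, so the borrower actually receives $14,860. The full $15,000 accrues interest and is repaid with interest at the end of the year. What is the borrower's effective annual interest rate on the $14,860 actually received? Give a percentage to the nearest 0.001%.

Amount owed after one year: 15,000 × (1 + 0.0807/12)^12 = 15,000 × 1.083753 = $16,256.29.
Effective rate on net proceeds: 16,256.29 / 14,860 − 1 = 0.093963 = 9.396%.

9.396%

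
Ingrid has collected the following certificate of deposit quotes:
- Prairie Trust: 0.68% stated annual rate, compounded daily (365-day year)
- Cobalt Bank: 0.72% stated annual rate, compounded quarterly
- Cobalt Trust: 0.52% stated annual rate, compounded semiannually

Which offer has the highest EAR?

Prairie Trust: (1 + 0.0068/365)^365 − 1 = 0.682%
Cobalt Bank: (1 + 0.0072/4)^4 − 1 = 0.722%
Cobalt Trust: (1 + 0.0052/2)^2 − 1 = 0.521%
The highest effective annual rate is Cobalt Bank at 0.722%.

Cobalt Bank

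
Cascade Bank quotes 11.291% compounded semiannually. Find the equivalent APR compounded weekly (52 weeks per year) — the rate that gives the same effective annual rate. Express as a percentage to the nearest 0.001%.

10.995%

EAR = (1 + 0.11291/2)^2 − 1 = 0.116097.
Solve (1 + r/52)^52 = 1.116097: r/52 = 1.116097^(1/52) − 1 = 0.002115, so r = 0.109954 = 10.995%.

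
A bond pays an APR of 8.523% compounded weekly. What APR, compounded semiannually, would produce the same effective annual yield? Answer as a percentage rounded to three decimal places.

8.700%

EAR = (1 + 0.08523/52)^52 − 1 = 0.088892.
Solve (1 + r/2)^2 = 1.088892: r/2 = 1.088892^(1/2) − 1 = 0.043500, so r = 0.086999 = 8.700%.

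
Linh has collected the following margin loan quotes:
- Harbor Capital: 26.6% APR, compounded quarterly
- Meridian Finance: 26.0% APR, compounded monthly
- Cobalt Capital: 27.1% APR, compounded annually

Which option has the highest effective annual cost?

Harbor Capital

Harbor Capital: (1 + 0.266/4)^4 − 1 = 29.373%
Meridian Finance: (1 + 0.260/12)^12 − 1 = 29.333%
Cobalt Capital: compounded annually, EAR = 27.100%
The highest effective annual rate is Harbor Capital at 29.373%.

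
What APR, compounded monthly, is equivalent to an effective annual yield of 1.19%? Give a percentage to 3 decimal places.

(1 + r/12)^12 − 1 = 0.0119, so 1 + r/12 = 1.0119^(1/12).
r/12 = 0.000986, so r = 0.011836 = 1.184%.

1.184%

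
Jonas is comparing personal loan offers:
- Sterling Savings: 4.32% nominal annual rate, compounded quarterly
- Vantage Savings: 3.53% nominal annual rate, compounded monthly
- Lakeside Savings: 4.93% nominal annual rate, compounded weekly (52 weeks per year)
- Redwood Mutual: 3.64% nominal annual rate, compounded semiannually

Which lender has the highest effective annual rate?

Lakeside Savings

Sterling Savings: (1 + 0.0432/4)^4 − 1 = 4.390%
Vantage Savings: (1 + 0.0353/12)^12 − 1 = 3.588%
Lakeside Savings: (1 + 0.0493/52)^52 − 1 = 5.051%
Redwood Mutual: (1 + 0.0364/2)^2 − 1 = 3.673%
The highest effective annual rate is Lakeside Savings at 5.051%.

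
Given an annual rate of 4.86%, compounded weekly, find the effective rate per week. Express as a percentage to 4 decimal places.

With a nominal annual rate compounded weekly, the periodic rate is the nominal rate divided by 52.
i = 0.0486 / 52 = 0.0009346 = 0.0935%.

0.0935%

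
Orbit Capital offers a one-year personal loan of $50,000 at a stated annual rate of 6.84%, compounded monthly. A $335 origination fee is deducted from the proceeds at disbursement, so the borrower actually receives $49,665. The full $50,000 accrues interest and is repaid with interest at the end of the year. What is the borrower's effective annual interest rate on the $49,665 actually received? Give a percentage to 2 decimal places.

7.78%

Amount owed after one year: 50,000 × (1 + 0.0684/12)^12 = 50,000 × 1.070586 = $53,529.28.
Effective rate on net proceeds: 53,529.28 / 49,665 − 1 = 0.077807 = 7.78%.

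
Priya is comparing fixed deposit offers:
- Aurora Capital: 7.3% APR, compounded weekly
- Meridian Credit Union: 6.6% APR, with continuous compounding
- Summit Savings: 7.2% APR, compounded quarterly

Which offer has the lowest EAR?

Aurora Capital: (1 + 0.073/52)^52 − 1 = 7.568%
Meridian Credit Union: e^0.066 − 1 = 6.823%
Summit Savings: (1 + 0.072/4)^4 − 1 = 7.397%
The lowest effective annual rate is Meridian Credit Union at 6.823%.

Meridian Credit Union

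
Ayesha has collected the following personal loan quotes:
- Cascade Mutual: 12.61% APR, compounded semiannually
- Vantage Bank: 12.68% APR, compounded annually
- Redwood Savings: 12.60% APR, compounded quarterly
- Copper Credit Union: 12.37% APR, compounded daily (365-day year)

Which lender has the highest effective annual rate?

Cascade Mutual: (1 + 0.1261/2)^2 − 1 = 13.008%
Vantage Bank: compounded annually, EAR = 12.680%
Redwood Savings: (1 + 0.1260/4)^4 − 1 = 13.208%
Copper Credit Union: (1 + 0.1237/365)^365 − 1 = 13.165%
The highest effective annual rate is Redwood Savings at 13.208%.

Redwood Savings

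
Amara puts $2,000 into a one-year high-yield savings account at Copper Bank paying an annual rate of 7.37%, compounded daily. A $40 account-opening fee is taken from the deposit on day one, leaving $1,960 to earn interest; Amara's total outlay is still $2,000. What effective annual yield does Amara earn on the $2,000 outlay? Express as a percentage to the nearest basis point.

5.49%

Value after one year: 1,960 × (1 + 0.0737/365)^365 = 1,960 × 1.076476 = $2,109.89.
Effective yield on the $2,000 outlay: 2,109.89 / 2,000 − 1 = 0.054946 = 5.49%.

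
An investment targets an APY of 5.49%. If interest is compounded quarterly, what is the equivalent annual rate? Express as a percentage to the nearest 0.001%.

(1 + r/4)^4 − 1 = 0.0549, so 1 + r/4 = 1.0549^(1/4).
r/4 = 0.013451, so r = 0.053805 = 5.380%.

5.380%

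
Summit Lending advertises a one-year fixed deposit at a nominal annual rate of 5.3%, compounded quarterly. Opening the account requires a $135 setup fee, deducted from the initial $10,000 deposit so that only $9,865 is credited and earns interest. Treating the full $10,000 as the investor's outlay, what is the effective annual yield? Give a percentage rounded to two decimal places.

3.98%

Value after one year: 9,865 × (1 + 0.053/4)^4 = 9,865 × 1.054063 = $10,398.33.
Effective yield on the $10,000 outlay: 10,398.33 / 10,000 − 1 = 0.039833 = 3.98%.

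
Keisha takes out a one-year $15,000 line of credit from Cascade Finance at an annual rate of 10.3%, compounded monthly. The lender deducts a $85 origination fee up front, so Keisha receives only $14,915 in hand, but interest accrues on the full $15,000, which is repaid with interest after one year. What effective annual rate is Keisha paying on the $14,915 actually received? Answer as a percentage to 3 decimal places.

Amount owed after one year: 15,000 × (1 + 0.103/12)^12 = 15,000 × 1.108004 = $16,620.06.
Effective rate on net proceeds: 16,620.06 / 14,915 − 1 = 0.114319 = 11.432%.

11.432%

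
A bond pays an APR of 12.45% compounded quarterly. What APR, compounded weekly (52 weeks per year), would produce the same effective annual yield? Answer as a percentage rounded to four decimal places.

12.2746%

EAR = (1 + 0.1245/4)^4 − 1 = 0.130434.
Solve (1 + r/52)^52 = 1.130434: r/52 = 1.130434^(1/52) − 1 = 0.002361, so r = 0.122746 = 12.2746%.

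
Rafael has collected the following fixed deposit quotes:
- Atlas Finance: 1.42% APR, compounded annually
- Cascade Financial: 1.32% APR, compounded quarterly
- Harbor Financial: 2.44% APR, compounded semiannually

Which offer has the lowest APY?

Atlas Finance: compounded annually, EAR = 1.420%
Cascade Financial: (1 + 0.0132/4)^4 − 1 = 1.327%
Harbor Financial: (1 + 0.0244/2)^2 − 1 = 2.455%
The lowest effective annual rate is Cascade Financial at 1.327%.

Cascade Financial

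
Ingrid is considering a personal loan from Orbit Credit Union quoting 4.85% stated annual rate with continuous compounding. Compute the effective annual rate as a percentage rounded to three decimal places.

4.970%

With continuous compounding, EAR = e^0.0485 − 1.
e^0.0485 = 1.049695, so EAR = 0.049695 = 4.970%.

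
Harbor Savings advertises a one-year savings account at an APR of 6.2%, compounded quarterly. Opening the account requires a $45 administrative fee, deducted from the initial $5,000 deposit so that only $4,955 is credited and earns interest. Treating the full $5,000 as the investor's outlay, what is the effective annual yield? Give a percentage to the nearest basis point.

5.39%

Value after one year: 4,955 × (1 + 0.062/4)^4 = 4,955 × 1.063456 = $5,269.43.
Effective yield on the $5,000 outlay: 5,269.43 / 5,000 − 1 = 0.053885 = 5.39%.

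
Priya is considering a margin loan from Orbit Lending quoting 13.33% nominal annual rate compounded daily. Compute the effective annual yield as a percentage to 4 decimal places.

14.2565%

EAR = (1 + 0.1333/365)^365 − 1.
= 1.142565 − 1 = 14.2565%.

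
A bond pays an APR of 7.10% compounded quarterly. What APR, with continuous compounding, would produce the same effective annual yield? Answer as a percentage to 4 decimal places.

7.0377%

EAR = (1 + 0.0710/4)^4 − 1 = 0.072913.
Equivalent continuous rate: r = ln(1 + 0.072913) = 0.070377 = 7.0377%.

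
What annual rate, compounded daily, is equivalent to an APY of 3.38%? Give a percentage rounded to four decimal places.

3.3243%

(1 + r/365)^365 − 1 = 0.0338, so 1 + r/365 = 1.0338^(1/365).
r/365 = 0.000091, so r = 0.033243 = 3.3243%.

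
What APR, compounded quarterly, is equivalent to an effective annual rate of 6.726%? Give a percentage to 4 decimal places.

6.5627%

(1 + r/4)^4 − 1 = 0.06726, so 1 + r/4 = 1.06726^(1/4).
r/4 = 0.016407, so r = 0.065627 = 6.5627%.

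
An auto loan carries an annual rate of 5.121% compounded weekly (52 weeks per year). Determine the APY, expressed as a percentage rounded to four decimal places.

EAR = (1 + 0.05121/52)^52 − 1.
= 1.052517 − 1 = 5.2517%.

5.2517%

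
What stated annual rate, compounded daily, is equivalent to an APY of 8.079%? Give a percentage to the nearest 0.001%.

7.770%

(1 + r/365)^365 − 1 = 0.08079, so 1 + r/365 = 1.08079^(1/365).
r/365 = 0.000213, so r = 0.077701 = 7.770%.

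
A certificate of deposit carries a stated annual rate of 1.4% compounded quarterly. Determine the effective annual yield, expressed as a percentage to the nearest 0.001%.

EAR = (1 + 0.014/4)^4 − 1.
= (1 + 0.003500)^4 − 1 = 1.014074 − 1 = 1.407%.

1.407%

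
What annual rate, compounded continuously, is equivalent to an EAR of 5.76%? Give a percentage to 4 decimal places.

Continuous: nominal r satisfies e^r − 1 = 0.0576.
r = ln(1 + 0.0576) = ln(1.0576) = 0.056002 = 5.6002%.

5.6002%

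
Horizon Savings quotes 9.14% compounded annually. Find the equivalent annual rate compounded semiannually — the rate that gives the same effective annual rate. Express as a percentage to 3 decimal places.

Compounded annually, EAR = nominal = 0.091400.
Solve (1 + r/2)^2 = 1.091400: r/2 = 1.091400^(1/2) − 1 = 0.044701, so r = 0.089402 = 8.940%.

8.940%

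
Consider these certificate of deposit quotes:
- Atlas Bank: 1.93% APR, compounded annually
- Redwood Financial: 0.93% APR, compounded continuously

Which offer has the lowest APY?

Atlas Bank: compounded annually, EAR = 1.930%
Redwood Financial: e^0.0093 − 1 = 0.934%
The lowest effective annual rate is Redwood Financial at 0.934%.

Redwood Financial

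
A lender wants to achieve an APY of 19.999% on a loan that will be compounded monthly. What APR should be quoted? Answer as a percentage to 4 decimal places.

(1 + r/12)^12 − 1 = 0.19999, so 1 + r/12 = 1.19999^(1/12).
r/12 = 0.015309, so r = 0.183705 = 18.3705%.

18.3705%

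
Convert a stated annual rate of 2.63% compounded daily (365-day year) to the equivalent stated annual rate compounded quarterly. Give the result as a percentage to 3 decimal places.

EAR = (1 + 0.0263/365)^365 − 1 = 0.026648.
Solve (1 + r/4)^4 = 1.026648: r/4 = 1.026648^(1/4) − 1 = 0.006596, so r = 0.026386 = 2.639%.

2.639%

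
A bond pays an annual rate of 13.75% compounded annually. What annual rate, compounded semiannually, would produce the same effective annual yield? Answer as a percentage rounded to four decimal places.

Compounded annually, EAR = nominal = 0.137500.
Solve (1 + r/2)^2 = 1.137500: r/2 = 1.137500^(1/2) − 1 = 0.066536, so r = 0.133073 = 13.3073%.

13.3073%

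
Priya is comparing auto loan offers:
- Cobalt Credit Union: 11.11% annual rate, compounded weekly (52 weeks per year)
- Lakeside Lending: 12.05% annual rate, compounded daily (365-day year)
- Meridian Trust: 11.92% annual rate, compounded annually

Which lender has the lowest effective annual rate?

Cobalt Credit Union

Cobalt Credit Union: (1 + 0.1111/52)^52 − 1 = 11.737%
Lakeside Lending: (1 + 0.1205/365)^365 − 1 = 12.804%
Meridian Trust: compounded annually, EAR = 11.920%
The lowest effective annual rate is Cobalt Credit Union at 11.737%.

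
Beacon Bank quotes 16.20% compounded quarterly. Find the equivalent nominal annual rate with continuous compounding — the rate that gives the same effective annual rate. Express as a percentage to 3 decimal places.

15.881%

EAR = (1 + 0.1620/4)^4 − 1 = 0.172110.
Equivalent continuous rate: r = ln(1 + 0.172110) = 0.158805 = 15.881%.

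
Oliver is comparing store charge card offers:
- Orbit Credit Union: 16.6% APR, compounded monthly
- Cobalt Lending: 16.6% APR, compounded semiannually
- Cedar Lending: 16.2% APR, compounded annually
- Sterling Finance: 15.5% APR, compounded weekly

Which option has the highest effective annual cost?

Orbit Credit Union

Orbit Credit Union: (1 + 0.166/12)^12 − 1 = 17.923%
Cobalt Lending: (1 + 0.166/2)^2 − 1 = 17.289%
Cedar Lending: compounded annually, EAR = 16.200%
Sterling Finance: (1 + 0.155/52)^52 − 1 = 16.739%
The highest effective annual rate is Orbit Credit Union at 17.923%.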